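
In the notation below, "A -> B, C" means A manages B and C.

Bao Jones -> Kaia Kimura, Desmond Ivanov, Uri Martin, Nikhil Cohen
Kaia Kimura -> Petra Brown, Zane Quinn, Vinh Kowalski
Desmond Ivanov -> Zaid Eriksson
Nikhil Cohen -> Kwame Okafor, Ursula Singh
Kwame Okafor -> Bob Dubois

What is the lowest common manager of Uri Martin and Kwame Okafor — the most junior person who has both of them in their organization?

Uri Martin's chain of managers is Bao Jones. Kwame Okafor's chain of managers is Nikhil Cohen, Bao Jones. The first manager that appears in both chains is Bao Jones.

Bao Jones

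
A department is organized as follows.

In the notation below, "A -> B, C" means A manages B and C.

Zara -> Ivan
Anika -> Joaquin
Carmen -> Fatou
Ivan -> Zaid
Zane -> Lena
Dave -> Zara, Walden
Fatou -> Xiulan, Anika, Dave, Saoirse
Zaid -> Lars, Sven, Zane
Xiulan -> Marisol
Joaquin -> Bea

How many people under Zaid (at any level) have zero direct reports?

The people in Zaid's organization with no one reporting to them are Lena, Sven, Lars. That is 3.

3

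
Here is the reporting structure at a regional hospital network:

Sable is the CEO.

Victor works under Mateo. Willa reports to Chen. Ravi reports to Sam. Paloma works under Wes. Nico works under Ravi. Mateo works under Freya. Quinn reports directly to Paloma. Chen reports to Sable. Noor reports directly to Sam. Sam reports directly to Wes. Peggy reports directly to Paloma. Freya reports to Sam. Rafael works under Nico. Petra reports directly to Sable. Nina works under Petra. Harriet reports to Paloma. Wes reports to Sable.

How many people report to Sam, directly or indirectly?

Sam directly manages Freya, Ravi, Noor. Under Freya: Mateo, Victor (2). Under Ravi: Nico, Rafael (2). Noor has no reports. So Sam's organization is 3 direct reports plus everyone under them: 3 + 3 + 1 = 7.

7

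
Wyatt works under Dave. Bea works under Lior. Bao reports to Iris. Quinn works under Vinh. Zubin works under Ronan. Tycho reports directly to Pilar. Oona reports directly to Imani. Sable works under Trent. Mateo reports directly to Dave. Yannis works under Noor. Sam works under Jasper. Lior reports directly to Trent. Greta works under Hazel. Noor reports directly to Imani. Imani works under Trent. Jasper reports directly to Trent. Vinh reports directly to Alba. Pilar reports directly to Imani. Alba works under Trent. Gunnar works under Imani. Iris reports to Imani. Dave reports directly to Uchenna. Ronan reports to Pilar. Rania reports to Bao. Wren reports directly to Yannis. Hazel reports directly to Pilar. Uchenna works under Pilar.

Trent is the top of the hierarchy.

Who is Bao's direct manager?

Bao reports directly to Iris.

Iris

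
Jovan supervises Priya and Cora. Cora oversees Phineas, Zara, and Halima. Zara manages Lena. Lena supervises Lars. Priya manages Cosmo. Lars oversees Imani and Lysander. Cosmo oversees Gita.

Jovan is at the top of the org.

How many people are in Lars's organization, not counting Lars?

Lars directly manages Imani, Lysander. Imani has no reports. Lysander has no reports. So Lars's organization is 2 direct reports plus everyone under them: 1 + 1 = 2.

2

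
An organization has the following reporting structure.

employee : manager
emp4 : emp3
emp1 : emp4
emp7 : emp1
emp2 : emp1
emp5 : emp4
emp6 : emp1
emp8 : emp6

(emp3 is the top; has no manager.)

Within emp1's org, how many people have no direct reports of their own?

The people in emp1's organization with no one reporting to them are emp8, emp2, emp7. That is 3.

3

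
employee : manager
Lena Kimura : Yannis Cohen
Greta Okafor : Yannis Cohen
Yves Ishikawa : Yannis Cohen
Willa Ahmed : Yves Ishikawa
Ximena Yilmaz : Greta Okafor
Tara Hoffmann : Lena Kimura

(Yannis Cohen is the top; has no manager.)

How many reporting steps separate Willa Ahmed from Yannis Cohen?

2

Chain from Willa Ahmed up to Yannis Cohen: Willa Ahmed → Yves Ishikawa → Yannis Cohen. That is 2 steps up, so Willa Ahmed is 2 levels below Yannis Cohen.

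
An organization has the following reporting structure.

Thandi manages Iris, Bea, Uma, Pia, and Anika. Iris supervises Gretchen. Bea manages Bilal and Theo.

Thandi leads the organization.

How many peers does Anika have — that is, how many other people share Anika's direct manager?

4

Anika reports to Thandi. Thandi's other direct reports are Iris, Bea, Uma, Pia — 4 peers.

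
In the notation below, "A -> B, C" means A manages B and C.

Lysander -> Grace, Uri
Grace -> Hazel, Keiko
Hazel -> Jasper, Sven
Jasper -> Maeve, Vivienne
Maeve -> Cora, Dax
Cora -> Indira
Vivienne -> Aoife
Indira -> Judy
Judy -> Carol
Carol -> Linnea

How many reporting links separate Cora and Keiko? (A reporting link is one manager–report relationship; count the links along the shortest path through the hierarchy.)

5

Cora is 4 levels below Grace, and Keiko is 1 level below Grace (their lowest common manager). The shortest path runs up from Cora to Grace and back down to Keiko: 4 + 1 = 5 links.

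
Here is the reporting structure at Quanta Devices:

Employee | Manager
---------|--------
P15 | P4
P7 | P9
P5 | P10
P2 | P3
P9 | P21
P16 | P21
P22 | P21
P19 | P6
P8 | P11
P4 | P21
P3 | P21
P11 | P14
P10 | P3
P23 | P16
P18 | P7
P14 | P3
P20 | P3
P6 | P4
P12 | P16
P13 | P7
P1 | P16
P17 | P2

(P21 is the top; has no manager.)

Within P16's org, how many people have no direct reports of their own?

3

The people in P16's organization with no one reporting to them are P1, P23, P12. That is 3.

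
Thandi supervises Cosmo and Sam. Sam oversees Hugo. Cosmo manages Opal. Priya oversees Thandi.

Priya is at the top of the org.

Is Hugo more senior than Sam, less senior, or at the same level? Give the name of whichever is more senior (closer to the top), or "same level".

Hugo is 3 levels below Priya; Sam is 2. Sam is higher.

Sam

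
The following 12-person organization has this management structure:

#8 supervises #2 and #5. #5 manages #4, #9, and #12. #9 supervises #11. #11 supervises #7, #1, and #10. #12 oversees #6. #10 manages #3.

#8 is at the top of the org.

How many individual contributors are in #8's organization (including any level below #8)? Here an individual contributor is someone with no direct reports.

The people in #8's organization with no one reporting to them are #2, #4, #6, #3, #1, #7. That is 6.

6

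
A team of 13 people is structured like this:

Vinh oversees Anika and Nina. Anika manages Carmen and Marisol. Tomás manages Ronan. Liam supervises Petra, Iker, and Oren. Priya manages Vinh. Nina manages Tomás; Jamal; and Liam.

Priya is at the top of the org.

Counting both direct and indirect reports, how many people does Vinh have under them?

Vinh directly manages Anika, Nina. Under Anika: Carmen, Marisol (2). Under Nina: Jamal, Tomás, Ronan, Liam, Oren, Iker, Petra (7). So Vinh's organization is 2 direct reports plus everyone under them: 3 + 8 = 11.

11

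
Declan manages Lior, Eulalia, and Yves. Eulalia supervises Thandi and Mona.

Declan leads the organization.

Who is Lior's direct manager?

Declan

Lior reports directly to Declan.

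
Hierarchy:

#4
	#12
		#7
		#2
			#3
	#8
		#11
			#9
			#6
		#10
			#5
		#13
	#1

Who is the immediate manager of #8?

#4

#8 reports directly to #4.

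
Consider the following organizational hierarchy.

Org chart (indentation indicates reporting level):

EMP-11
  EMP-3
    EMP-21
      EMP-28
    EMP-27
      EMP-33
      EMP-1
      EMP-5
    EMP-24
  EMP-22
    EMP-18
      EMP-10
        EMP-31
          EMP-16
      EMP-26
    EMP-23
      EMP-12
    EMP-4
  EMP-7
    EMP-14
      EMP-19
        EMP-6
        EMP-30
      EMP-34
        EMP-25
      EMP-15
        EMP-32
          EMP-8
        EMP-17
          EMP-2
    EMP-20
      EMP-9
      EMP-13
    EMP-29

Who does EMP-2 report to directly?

EMP-2 reports directly to EMP-17.

EMP-17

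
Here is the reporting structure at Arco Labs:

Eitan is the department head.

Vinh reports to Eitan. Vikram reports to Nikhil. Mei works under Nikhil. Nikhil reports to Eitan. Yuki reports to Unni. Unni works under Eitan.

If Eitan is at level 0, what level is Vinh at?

1

Chain from Vinh up to Eitan: Vinh → Eitan. That is 1 step up, so Vinh is 1 level below Eitan.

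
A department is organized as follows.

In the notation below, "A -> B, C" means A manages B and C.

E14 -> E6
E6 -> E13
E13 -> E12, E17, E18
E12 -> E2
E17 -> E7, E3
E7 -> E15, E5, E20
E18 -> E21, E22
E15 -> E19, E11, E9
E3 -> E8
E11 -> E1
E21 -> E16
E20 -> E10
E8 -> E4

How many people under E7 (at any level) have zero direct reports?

5

The people in E7's organization with no one reporting to them are E10, E5, E9, E1, E19. That is 5.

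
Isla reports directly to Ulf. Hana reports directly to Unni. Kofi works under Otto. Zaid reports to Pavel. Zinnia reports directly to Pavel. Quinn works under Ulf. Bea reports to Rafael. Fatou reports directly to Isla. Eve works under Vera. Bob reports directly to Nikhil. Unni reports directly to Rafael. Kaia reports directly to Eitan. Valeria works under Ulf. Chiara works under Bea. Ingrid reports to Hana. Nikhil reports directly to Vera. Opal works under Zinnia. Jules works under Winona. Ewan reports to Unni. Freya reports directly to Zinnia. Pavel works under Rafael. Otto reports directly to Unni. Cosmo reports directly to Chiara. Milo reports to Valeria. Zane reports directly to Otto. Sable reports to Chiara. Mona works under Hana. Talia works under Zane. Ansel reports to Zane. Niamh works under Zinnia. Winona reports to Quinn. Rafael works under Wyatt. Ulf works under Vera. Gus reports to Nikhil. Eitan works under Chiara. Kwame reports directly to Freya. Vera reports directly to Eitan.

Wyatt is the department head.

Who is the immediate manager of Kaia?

Kaia reports directly to Eitan.

Eitan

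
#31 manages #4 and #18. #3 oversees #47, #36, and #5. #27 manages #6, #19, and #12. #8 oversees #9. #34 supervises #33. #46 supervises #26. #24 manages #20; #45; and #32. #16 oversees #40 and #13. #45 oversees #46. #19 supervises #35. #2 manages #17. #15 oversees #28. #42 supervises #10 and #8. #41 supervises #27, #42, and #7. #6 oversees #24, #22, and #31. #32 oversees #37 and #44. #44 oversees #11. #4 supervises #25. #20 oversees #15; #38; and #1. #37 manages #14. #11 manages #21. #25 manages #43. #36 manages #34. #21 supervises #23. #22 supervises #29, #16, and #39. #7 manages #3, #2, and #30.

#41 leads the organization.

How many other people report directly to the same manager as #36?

2

#36 reports to #3. #3's other direct reports are #5, #47 — 2 peers.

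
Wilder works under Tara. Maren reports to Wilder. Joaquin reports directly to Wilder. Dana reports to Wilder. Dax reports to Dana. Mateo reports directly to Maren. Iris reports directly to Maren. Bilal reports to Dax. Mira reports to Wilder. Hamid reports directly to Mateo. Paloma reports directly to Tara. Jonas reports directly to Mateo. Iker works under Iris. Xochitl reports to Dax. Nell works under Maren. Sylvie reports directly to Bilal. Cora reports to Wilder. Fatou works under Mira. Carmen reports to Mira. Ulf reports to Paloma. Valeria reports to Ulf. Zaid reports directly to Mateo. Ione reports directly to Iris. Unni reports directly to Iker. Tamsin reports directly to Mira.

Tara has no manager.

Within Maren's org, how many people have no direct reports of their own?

The people in Maren's organization with no one reporting to them are Nell, Ione, Unni, Zaid, Jonas, Hamid. That is 6.

6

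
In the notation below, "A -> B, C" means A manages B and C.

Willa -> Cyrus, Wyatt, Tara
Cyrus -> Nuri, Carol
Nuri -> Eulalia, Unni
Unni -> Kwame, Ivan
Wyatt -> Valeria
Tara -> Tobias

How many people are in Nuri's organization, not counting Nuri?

Nuri directly manages Eulalia, Unni. Eulalia has no reports. Under Unni: Ivan, Kwame (2). So Nuri's organization is 2 direct reports plus everyone under them: 1 + 3 = 4.

4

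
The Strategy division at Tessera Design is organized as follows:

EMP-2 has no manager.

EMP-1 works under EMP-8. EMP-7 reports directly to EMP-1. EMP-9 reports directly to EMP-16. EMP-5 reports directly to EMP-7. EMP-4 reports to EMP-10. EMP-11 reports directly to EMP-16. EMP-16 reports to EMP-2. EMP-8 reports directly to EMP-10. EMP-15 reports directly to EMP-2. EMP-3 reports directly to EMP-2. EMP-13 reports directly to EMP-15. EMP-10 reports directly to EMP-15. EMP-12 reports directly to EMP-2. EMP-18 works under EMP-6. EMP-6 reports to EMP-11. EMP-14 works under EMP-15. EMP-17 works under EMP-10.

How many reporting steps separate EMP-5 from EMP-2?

Chain from EMP-5 up to EMP-2: EMP-5 → EMP-7 → EMP-1 → EMP-8 → EMP-10 → EMP-15 → EMP-2. That is 6 steps up, so EMP-5 is 6 levels below EMP-2.

6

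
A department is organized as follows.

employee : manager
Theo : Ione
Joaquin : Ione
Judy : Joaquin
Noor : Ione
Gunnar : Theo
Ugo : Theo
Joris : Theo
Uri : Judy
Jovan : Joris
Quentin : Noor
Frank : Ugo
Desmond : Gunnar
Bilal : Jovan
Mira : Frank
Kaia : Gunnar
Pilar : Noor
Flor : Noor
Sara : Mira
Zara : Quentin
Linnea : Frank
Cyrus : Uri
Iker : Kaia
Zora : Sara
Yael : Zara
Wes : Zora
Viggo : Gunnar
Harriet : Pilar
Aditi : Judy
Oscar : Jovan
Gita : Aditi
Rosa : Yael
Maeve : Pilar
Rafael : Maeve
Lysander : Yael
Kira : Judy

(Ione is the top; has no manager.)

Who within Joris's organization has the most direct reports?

Jovan

Direct-report counts within Joris's organization: Joris has 1; Jovan has 2. The largest is 2, held by Jovan.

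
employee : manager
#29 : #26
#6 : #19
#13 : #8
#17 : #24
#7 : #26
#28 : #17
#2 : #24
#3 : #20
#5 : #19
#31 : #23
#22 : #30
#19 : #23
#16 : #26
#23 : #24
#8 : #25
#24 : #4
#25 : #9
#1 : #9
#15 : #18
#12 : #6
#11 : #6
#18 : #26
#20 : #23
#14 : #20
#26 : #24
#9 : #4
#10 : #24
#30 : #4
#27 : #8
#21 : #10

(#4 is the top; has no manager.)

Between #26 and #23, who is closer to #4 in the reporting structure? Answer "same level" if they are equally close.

Both #26 and #23 are 2 levels below #4.

same level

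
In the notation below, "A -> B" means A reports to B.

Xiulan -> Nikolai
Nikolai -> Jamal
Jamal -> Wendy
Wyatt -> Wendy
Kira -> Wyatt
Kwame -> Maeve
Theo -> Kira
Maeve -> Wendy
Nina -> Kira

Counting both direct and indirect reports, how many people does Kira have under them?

Kira directly manages Nina, Theo. Nina has no reports. Theo has no reports. So Kira's organization is 2 direct reports plus everyone under them: 1 + 1 = 2.

2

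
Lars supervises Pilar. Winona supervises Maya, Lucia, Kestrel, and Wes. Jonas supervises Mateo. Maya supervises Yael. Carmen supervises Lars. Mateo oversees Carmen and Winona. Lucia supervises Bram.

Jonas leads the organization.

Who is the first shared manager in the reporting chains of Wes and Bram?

Winona

Wes's chain of managers is Winona, Mateo, Jonas. Bram's chain of managers is Lucia, Winona, Mateo, Jonas. The first manager that appears in both chains is Winona.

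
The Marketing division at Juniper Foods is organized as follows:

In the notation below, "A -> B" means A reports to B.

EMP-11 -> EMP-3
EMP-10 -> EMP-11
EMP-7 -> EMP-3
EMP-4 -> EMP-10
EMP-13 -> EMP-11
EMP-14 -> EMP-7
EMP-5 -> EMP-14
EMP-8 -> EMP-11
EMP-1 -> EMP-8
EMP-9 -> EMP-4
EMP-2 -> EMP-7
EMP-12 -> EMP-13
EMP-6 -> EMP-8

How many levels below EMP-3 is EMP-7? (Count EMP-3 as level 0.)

Chain from EMP-7 up to EMP-3: EMP-7 → EMP-3. That is 1 step up, so EMP-7 is 1 level below EMP-3.

1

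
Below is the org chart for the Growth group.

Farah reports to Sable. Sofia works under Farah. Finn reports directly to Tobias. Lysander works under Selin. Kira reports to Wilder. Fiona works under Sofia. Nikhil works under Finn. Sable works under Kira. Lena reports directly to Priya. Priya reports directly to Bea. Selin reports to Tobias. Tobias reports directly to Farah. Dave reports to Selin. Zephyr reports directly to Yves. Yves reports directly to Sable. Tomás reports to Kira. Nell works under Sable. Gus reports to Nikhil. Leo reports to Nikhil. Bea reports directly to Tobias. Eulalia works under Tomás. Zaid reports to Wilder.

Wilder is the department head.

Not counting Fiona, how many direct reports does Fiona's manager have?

Fiona reports to Sofia, and Sofia has no other direct reports. Fiona has 0 peers.

0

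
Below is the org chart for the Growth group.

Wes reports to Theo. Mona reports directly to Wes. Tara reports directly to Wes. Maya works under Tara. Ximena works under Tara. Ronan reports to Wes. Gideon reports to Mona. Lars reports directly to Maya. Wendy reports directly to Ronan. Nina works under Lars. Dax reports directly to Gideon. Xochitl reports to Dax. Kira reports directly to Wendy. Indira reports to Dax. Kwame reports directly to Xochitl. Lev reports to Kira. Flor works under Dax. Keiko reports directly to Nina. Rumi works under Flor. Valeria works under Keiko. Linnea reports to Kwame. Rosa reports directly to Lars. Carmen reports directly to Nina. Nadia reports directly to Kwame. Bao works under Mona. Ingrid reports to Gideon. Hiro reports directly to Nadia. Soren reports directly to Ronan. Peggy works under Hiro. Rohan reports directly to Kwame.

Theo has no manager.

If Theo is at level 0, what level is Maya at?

Chain from Maya up to Theo: Maya → Tara → Wes → Theo. That is 3 steps up, so Maya is 3 levels below Theo.

3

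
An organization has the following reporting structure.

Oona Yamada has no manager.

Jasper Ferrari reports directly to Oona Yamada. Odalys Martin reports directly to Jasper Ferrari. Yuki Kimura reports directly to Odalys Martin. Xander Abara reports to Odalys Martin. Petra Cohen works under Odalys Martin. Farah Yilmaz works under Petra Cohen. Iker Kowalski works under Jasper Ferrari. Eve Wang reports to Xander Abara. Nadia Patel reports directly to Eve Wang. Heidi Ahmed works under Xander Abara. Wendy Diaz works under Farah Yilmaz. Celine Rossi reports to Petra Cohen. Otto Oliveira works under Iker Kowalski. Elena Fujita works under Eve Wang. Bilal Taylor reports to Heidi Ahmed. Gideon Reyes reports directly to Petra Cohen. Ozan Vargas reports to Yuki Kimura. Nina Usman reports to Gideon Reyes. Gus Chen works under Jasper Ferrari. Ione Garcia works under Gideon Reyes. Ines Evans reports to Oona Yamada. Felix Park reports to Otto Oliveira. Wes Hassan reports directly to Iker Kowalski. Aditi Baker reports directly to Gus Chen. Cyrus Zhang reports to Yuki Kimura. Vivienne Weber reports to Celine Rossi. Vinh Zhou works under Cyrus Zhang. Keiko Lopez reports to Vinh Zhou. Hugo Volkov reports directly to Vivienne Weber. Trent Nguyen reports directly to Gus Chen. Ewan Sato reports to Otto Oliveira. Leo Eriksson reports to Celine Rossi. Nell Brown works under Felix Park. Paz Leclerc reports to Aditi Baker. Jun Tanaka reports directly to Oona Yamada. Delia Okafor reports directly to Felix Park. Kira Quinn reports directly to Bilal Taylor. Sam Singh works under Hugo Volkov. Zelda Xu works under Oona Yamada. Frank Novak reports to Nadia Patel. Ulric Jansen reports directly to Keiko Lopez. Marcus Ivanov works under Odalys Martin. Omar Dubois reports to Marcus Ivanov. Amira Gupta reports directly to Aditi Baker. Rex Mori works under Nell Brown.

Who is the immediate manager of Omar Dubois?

Marcus Ivanov

Omar Dubois reports directly to Marcus Ivanov.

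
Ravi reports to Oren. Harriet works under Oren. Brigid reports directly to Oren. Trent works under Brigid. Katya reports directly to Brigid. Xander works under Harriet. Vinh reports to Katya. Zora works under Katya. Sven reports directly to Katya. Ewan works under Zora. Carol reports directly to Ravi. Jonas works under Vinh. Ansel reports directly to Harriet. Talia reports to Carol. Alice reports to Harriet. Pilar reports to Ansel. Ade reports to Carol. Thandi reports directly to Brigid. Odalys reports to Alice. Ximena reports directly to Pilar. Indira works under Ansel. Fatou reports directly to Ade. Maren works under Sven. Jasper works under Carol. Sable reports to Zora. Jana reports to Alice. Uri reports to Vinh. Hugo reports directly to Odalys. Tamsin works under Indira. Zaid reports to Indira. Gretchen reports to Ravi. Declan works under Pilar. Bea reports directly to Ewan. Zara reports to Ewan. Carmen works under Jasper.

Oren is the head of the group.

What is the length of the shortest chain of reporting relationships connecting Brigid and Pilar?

Brigid is 1 level below Oren, and Pilar is 3 levels below Oren (their lowest common manager). The shortest path runs up from Brigid to Oren and back down to Pilar: 1 + 3 = 4 links.

4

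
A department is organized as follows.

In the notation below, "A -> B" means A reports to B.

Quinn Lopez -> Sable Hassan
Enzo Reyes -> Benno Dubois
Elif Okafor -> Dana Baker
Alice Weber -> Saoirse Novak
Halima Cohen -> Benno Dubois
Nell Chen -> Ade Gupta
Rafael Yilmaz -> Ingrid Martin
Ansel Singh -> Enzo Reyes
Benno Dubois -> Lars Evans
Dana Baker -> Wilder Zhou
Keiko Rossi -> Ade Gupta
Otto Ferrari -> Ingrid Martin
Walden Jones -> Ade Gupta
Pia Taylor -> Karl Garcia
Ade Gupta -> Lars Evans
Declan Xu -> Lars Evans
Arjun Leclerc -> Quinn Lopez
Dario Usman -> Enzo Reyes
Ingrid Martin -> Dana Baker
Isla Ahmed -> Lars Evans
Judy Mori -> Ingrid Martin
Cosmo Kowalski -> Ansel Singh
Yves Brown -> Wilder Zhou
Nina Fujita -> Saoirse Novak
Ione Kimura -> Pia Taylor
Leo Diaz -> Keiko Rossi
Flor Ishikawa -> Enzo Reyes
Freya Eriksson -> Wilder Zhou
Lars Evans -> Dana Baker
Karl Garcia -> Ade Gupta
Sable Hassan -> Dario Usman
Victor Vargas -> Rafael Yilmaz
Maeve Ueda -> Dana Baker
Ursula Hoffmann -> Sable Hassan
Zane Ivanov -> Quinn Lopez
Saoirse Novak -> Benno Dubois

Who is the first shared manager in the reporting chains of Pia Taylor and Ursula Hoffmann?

Lars Evans

Pia Taylor's chain of managers is Karl Garcia, Ade Gupta, Lars Evans, Dana Baker, Wilder Zhou. Ursula Hoffmann's chain of managers is Sable Hassan, Dario Usman, Enzo Reyes, Benno Dubois, Lars Evans, Dana Baker, Wilder Zhou. The first manager that appears in both chains is Lars Evans.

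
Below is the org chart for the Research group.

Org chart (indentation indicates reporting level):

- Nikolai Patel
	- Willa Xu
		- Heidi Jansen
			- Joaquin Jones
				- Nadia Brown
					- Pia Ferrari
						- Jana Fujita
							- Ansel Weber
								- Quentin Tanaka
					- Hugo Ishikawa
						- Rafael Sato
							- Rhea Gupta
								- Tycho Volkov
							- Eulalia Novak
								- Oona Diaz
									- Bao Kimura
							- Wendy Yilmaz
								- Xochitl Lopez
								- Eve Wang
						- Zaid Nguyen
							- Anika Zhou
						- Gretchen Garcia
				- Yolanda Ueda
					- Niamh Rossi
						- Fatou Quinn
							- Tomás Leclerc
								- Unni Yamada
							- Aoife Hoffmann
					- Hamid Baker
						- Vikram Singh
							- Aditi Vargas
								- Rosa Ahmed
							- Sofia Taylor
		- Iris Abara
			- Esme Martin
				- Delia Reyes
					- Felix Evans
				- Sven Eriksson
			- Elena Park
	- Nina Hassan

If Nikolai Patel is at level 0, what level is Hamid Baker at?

Chain from Hamid Baker up to Nikolai Patel: Hamid Baker → Yolanda Ueda → Joaquin Jones → Heidi Jansen → Willa Xu → Nikolai Patel. That is 5 steps up, so Hamid Baker is 5 levels below Nikolai Patel.

5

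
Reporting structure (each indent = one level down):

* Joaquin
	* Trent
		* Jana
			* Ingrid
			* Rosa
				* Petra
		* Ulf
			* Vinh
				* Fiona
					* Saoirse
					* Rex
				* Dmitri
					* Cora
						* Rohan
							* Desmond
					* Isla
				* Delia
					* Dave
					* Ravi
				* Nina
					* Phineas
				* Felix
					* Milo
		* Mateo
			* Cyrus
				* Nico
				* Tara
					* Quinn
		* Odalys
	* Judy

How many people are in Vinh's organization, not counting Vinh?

Vinh directly manages Fiona, Dmitri, Delia, Nina, Felix. Under Fiona: Rex, Saoirse (2). Under Dmitri: Isla, Cora, Rohan, Desmond (4). Under Delia: Ravi, Dave (2). Under Nina: Phineas (1). Under Felix: Milo (1). So Vinh's organization is 5 direct reports plus everyone under them: 3 + 5 + 3 + 2 + 2 = 15.

15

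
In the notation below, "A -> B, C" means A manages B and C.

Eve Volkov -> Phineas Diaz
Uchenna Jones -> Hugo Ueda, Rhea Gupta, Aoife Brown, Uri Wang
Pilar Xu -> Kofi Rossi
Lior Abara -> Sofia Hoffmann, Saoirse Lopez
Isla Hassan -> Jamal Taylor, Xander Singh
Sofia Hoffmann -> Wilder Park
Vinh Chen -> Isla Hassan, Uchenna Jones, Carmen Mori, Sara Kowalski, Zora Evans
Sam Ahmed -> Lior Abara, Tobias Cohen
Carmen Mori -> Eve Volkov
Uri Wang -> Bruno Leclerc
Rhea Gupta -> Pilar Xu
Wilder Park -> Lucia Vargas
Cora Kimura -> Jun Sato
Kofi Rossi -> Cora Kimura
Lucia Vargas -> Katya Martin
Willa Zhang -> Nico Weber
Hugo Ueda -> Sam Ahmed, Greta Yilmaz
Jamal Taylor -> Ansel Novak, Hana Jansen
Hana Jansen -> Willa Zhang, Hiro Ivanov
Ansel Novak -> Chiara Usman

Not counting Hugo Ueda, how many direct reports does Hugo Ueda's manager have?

Hugo Ueda reports to Uchenna Jones. Uchenna Jones's other direct reports are Rhea Gupta, Aoife Brown, Uri Wang — 3 peers.

3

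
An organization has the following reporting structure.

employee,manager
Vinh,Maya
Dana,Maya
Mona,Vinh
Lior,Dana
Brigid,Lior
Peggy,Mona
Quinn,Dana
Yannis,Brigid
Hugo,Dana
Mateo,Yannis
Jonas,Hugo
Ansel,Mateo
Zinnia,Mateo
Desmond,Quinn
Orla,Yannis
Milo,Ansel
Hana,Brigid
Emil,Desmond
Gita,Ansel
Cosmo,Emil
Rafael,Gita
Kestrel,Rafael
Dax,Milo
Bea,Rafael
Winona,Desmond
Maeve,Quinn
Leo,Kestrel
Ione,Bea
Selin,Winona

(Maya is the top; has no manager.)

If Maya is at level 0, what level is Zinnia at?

6

Chain from Zinnia up to Maya: Zinnia → Mateo → Yannis → Brigid → Lior → Dana → Maya. That is 6 steps up, so Zinnia is 6 levels below Maya.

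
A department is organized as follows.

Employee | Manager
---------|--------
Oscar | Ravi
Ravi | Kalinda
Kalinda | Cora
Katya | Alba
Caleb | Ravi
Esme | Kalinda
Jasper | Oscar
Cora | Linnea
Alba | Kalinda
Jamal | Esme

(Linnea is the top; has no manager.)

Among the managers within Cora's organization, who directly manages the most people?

Direct-report counts within Cora's organization: Cora has 1; Kalinda has 3; Esme has 1; Alba has 1; Ravi has 2; Oscar has 1. The largest is 3, held by Kalinda.

Kalinda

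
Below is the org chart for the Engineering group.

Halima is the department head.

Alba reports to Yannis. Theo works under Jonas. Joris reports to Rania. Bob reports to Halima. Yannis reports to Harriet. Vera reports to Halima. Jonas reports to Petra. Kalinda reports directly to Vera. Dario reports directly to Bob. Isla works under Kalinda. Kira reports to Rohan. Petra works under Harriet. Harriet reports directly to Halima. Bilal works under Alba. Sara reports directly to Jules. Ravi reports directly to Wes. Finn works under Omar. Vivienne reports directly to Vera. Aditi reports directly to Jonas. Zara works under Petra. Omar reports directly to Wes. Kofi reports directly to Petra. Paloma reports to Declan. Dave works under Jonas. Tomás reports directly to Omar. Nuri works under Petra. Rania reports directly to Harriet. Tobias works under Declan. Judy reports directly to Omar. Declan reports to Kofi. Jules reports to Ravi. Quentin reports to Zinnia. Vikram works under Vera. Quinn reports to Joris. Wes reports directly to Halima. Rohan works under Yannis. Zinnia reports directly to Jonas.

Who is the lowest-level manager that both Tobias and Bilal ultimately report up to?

Tobias's chain of managers is Declan, Kofi, Petra, Harriet, Halima. Bilal's chain of managers is Alba, Yannis, Harriet, Halima. The first manager that appears in both chains is Harriet.

Harriet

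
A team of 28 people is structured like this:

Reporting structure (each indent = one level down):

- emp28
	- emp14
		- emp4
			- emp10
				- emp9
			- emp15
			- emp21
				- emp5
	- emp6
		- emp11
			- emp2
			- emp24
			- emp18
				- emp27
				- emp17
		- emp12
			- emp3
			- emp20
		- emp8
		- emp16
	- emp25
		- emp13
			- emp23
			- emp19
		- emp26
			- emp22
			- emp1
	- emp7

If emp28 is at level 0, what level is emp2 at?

3

Chain from emp2 up to emp28: emp2 → emp11 → emp6 → emp28. That is 3 steps up, so emp2 is 3 levels below emp28.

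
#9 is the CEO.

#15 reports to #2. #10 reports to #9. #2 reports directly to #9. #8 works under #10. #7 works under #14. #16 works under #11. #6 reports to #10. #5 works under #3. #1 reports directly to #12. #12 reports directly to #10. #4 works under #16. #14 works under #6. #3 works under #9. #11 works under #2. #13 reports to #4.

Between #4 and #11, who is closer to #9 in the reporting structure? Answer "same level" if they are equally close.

#11

#4 is 4 levels below #9; #11 is 2. #11 is higher.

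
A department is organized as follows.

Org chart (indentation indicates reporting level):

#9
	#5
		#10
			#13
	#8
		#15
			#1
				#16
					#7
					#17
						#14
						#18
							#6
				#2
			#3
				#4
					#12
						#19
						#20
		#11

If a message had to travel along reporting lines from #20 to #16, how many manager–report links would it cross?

6

#20 is 4 levels below #15, and #16 is 2 levels below #15 (their lowest common manager). The shortest path runs up from #20 to #15 and back down to #16: 4 + 2 = 6 links.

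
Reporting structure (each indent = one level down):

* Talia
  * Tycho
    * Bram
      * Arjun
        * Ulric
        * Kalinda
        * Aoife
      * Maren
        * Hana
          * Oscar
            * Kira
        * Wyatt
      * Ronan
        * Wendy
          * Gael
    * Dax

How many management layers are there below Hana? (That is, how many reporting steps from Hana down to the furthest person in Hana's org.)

2

The longest chain under Hana runs Hana → Oscar → Kira, which is 2 levels below Hana.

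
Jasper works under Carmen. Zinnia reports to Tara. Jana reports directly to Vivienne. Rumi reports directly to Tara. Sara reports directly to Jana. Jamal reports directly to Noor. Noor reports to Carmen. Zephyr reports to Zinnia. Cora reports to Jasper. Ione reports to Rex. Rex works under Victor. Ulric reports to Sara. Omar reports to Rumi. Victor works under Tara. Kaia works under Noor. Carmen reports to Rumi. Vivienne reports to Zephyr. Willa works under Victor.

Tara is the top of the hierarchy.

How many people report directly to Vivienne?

Vivienne directly manages Jana. That is 1 direct report.

1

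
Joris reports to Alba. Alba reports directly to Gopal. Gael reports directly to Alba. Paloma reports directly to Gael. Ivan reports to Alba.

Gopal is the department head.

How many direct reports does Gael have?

Gael directly manages Paloma. That is 1 direct report.

1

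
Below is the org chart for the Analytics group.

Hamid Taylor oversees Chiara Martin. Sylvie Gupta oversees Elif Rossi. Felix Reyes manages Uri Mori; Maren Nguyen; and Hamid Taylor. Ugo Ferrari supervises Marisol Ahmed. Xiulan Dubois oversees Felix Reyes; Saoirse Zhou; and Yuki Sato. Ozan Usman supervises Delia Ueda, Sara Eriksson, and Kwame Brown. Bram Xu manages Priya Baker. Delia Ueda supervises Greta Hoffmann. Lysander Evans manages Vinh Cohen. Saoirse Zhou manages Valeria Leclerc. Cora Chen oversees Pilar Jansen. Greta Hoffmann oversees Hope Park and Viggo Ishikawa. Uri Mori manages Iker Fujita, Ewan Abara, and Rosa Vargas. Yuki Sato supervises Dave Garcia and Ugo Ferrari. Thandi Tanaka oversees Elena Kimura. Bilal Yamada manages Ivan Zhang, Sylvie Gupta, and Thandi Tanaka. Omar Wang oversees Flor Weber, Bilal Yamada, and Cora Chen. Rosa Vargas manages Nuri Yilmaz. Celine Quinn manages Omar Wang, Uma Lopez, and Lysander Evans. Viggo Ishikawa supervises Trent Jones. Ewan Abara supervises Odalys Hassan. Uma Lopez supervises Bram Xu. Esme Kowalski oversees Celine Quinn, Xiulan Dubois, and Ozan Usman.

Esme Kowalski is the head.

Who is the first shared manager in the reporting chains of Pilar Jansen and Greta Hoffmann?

Esme Kowalski

Pilar Jansen's chain of managers is Cora Chen, Omar Wang, Celine Quinn, Esme Kowalski. Greta Hoffmann's chain of managers is Delia Ueda, Ozan Usman, Esme Kowalski. The first manager that appears in both chains is Esme Kowalski.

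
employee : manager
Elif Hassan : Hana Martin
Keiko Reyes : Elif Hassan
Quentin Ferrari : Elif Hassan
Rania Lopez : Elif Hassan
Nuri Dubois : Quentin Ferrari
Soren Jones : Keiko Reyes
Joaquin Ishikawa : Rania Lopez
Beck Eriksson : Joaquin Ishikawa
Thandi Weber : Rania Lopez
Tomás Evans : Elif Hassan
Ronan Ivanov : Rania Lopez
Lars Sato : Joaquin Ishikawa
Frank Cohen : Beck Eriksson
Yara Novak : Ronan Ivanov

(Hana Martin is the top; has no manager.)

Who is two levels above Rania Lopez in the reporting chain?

Rania Lopez reports to Elif Hassan, and Elif Hassan reports to Hana Martin. So Rania Lopez's skip-level manager is Hana Martin.

Hana Martin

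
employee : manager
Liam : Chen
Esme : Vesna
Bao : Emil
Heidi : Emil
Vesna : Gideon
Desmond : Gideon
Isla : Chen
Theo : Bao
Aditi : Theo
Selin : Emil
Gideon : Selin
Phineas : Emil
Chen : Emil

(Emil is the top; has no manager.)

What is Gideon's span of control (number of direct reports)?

Gideon directly manages Desmond, Vesna. That is 2 direct reports.

2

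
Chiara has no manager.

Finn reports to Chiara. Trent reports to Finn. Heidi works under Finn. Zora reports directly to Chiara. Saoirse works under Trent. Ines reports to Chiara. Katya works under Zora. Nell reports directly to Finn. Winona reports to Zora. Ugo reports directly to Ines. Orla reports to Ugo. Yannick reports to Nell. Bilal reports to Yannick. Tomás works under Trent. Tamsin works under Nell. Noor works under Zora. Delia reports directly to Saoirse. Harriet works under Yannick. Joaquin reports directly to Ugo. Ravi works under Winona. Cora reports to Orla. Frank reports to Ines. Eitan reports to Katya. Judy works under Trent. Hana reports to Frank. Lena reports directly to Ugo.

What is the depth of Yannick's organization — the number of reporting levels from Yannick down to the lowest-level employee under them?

The longest chain under Yannick runs Yannick → Harriet, which is 1 level below Yannick.

1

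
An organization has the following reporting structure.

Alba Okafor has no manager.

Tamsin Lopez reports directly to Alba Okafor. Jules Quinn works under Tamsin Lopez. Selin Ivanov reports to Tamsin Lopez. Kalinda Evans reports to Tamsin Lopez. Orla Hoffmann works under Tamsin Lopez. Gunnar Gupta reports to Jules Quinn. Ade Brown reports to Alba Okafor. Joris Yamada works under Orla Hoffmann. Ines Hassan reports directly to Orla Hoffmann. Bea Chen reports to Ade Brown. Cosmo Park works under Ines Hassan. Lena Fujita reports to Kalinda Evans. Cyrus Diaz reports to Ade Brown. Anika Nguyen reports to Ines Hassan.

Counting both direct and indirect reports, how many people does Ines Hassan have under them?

Ines Hassan directly manages Cosmo Park, Anika Nguyen. Cosmo Park has no reports. Anika Nguyen has no reports. So Ines Hassan's organization is 2 direct reports plus everyone under them: 1 + 1 = 2.

2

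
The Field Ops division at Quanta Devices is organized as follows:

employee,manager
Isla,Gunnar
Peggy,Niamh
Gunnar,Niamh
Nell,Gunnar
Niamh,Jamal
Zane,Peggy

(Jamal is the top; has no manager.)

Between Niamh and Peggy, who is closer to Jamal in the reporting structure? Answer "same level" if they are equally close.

Niamh is 1 level below Jamal; Peggy is 2. Niamh is higher.

Niamh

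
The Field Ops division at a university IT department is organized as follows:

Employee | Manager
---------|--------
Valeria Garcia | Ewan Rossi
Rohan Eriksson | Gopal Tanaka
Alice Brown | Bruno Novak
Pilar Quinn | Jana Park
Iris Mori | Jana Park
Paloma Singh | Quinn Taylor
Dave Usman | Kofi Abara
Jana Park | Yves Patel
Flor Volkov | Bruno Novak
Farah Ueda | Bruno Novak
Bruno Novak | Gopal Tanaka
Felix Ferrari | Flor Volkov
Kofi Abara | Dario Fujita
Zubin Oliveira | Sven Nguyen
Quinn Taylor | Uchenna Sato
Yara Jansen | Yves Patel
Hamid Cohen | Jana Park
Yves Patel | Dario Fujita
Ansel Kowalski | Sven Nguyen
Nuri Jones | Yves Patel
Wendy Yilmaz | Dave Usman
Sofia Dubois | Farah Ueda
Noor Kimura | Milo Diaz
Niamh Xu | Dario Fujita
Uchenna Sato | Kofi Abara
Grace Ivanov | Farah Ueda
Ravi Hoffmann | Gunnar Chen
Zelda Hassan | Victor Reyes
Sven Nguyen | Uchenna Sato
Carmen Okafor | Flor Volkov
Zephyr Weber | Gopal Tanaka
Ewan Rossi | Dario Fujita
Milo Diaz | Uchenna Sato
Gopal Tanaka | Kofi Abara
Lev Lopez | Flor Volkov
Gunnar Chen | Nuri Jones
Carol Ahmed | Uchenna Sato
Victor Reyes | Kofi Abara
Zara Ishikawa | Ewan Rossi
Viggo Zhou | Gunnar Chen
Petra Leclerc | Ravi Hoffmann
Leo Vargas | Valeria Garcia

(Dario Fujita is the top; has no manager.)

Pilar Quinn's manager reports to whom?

Yves Patel

Pilar Quinn reports to Jana Park, and Jana Park reports to Yves Patel. So Pilar Quinn's skip-level manager is Yves Patel.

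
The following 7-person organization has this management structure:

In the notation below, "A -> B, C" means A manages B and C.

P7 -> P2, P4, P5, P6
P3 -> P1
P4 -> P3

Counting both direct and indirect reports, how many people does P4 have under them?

2

P4 directly manages P3. Under P3: P1 (1). That's 2 in total.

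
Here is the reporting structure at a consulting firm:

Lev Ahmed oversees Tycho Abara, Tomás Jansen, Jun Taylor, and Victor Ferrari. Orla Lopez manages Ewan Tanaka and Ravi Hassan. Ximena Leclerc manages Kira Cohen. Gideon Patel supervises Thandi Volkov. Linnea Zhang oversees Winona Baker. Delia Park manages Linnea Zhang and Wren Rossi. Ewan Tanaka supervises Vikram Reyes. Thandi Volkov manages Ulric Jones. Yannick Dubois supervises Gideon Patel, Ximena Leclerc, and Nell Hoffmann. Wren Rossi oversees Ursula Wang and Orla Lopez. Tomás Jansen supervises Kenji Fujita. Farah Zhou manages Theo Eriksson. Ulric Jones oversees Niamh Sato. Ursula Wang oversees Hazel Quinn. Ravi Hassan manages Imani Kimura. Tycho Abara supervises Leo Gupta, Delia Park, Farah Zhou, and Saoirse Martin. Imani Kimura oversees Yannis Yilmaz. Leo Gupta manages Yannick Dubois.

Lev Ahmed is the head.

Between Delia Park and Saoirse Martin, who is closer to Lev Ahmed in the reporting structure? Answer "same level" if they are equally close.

same level

Both Delia Park and Saoirse Martin are 2 levels below Lev Ahmed.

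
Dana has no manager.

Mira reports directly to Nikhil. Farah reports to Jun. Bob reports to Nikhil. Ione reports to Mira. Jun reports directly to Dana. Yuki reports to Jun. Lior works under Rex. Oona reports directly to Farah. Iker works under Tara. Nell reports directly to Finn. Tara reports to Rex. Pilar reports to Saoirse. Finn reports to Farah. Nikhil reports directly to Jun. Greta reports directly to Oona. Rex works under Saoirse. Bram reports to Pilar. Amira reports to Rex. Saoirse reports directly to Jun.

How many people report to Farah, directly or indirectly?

Farah directly manages Finn, Oona. Under Finn: Nell (1). Under Oona: Greta (1). So Farah's organization is 2 direct reports plus everyone under them: 2 + 2 = 4.

4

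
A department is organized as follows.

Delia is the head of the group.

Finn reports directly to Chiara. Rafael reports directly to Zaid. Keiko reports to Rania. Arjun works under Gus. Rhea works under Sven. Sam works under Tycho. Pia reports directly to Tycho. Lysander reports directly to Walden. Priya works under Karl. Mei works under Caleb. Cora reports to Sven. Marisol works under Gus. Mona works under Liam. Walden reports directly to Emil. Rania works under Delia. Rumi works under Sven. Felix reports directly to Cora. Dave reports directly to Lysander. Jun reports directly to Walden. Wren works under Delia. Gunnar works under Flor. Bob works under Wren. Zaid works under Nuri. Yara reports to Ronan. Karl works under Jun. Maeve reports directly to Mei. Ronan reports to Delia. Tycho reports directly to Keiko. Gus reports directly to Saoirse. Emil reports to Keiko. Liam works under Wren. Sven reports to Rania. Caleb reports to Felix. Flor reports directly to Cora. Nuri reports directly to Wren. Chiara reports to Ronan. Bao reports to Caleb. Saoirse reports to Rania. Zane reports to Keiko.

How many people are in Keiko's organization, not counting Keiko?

Keiko directly manages Emil, Tycho, Zane. Under Emil: Walden, Lysander, Dave, Jun, Karl, Priya (6). Under Tycho: Sam, Pia (2). Zane has no reports. So Keiko's organization is 3 direct reports plus everyone under them: 7 + 3 + 1 = 11.

11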